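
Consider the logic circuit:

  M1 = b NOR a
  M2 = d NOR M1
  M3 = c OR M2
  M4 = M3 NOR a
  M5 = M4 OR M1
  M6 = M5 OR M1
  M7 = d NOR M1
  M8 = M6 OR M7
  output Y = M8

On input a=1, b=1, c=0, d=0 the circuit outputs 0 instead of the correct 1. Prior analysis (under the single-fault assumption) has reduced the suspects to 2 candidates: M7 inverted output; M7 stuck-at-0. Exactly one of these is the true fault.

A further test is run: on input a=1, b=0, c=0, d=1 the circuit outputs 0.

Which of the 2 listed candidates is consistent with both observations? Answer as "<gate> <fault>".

Evaluate each candidate on input a=1, b=0, c=0, d=1:
  M7 inverted output: M1=0, M2=0, M3=0, M4=0, M5=0, M6=0, M7=1 [inverted output], M8=1 → 1 — eliminated
  M7 stuck-at-0: M1=0, M2=0, M3=0, M4=0, M5=0, M6=0, M7=0 [stuck-at-0], M8=0 → 0 — matches
Only M7 stuck-at-0 reproduces the observed 0.

M7 stuck-at-0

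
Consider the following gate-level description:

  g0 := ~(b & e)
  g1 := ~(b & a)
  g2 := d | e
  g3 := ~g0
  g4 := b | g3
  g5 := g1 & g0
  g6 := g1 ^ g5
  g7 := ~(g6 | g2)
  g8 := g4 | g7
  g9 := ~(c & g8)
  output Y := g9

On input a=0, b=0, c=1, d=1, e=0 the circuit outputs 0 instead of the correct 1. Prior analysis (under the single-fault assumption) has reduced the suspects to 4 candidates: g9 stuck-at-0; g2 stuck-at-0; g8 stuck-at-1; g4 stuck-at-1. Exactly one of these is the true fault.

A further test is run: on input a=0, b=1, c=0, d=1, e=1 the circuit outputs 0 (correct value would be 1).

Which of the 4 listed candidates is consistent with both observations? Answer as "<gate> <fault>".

g9 stuck-at-0

Evaluate each candidate on input a=0, b=1, c=0, d=1, e=1:
  g9 stuck-at-0: g0=0, g1=1, g2=1, g3=1, g4=1, g5=0, g6=1, g7=0, g8=1, g9=0 [stuck-at-0] → 0 — matches
  g2 stuck-at-0: g0=0, g1=1, g2=0 [stuck-at-0], g3=1, g4=1, g5=0, g6=1, g7=0, g8=1, g9=1 → 1 — eliminated
  g8 stuck-at-1: g0=0, g1=1, g2=1, g3=1, g4=1, g5=0, g6=1, g7=0, g8=1 [stuck-at-1], g9=1 → 1 — eliminated
  g4 stuck-at-1: g0=0, g1=1, g2=1, g3=1, g4=1 [stuck-at-1], g5=0, g6=1, g7=0, g8=1, g9=1 → 1 — eliminated
Only g9 stuck-at-0 reproduces the observed 0.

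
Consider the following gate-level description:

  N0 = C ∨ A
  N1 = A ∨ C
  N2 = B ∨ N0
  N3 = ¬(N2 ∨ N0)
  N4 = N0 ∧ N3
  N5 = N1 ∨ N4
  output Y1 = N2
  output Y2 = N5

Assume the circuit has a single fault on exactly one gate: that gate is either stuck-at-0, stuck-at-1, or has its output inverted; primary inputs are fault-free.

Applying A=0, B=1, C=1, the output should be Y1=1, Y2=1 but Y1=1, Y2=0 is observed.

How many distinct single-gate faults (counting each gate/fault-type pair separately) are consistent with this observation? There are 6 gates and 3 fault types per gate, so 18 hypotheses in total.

4

Fault-free: N0=1, N1=1, N2=1, N3=0, N4=0, N5=1 → Y1=1, Y2=1. Observed Y1=1, Y2=0.
  N0: none of the 3 fault types match ✗
  N1: stuck-at-0, inverted output ✓; others ✗
  N2: none of the 3 fault types match ✗
  N3: none of the 3 fault types match ✗
  N4: none of the 3 fault types match ✗
  N5: stuck-at-0, inverted output ✓; others ✗
Consistent faults: {N1 stuck-at-0, N1 inverted output, N5 stuck-at-0, N5 inverted output} — 4 in all.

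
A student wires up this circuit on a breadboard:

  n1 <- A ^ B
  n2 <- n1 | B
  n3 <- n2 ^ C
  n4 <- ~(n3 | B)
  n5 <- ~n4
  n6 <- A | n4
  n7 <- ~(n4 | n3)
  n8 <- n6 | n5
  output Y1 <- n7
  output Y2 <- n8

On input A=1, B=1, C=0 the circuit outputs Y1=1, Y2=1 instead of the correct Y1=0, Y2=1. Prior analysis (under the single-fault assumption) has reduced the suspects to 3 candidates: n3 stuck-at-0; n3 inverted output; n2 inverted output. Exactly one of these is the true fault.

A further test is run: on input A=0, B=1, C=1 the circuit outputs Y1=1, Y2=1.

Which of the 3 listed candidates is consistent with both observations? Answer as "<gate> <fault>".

n3 stuck-at-0

Evaluate each candidate on input A=0, B=1, C=1:
  n3 stuck-at-0: n1=1, n2=1, n3=0 [stuck-at-0], n4=0, n5=1, n6=0, n7=1, n8=1 → Y1=1, Y2=1 — matches
  n3 inverted output: n1=1, n2=1, n3=1 [inverted output], n4=0, n5=1, n6=0, n7=0, n8=1 → Y1=0, Y2=1 — eliminated
  n2 inverted output: n1=1, n2=0 [inverted output], n3=1, n4=0, n5=1, n6=0, n7=0, n8=1 → Y1=0, Y2=1 — eliminated
Only n3 stuck-at-0 reproduces the observed Y1=1, Y2=1.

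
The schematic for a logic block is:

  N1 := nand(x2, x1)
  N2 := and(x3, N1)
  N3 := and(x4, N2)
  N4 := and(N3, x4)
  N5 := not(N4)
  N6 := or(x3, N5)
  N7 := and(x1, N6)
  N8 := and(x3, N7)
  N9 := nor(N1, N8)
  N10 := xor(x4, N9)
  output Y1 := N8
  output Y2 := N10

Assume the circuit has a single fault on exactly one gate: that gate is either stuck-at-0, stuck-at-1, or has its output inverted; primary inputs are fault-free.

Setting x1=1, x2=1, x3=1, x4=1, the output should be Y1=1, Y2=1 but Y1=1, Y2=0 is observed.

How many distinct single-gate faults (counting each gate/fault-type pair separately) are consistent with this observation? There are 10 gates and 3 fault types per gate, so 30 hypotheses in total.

4

Fault-free: N1=0, N2=0, N3=0, N4=0, N5=1, N6=1, N7=1, N8=1, N9=0, N10=1 → Y1=1, Y2=1. Observed Y1=1, Y2=0.
  N1: none of the 3 fault types match ✗
  N2: none of the 3 fault types match ✗
  N3: none of the 3 fault types match ✗
  N4: none of the 3 fault types match ✗
  N5: none of the 3 fault types match ✗
  N6: none of the 3 fault types match ✗
  N7: none of the 3 fault types match ✗
  N8: none of the 3 fault types match ✗
  N9: stuck-at-1, inverted output ✓; others ✗
  N10: stuck-at-0, inverted output ✓; others ✗
Consistent faults: {N9 stuck-at-1, N9 inverted output, N10 stuck-at-0, N10 inverted output} — 4 in all.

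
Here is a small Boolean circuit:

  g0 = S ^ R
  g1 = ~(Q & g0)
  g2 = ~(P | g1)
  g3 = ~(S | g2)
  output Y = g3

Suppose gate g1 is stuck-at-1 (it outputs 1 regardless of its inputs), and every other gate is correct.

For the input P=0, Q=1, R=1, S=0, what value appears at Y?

1

Propagate with g1 forced: g0=1, g1=1 [stuck-at-1], g2=0, g3=1.
So Y = 1. (Without the fault it would be 0.)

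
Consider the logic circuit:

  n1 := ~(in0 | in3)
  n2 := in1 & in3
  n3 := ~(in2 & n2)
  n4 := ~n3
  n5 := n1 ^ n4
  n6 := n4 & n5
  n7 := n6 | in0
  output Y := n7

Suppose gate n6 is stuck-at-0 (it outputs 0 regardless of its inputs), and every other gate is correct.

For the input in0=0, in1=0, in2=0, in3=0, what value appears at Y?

0

Propagate with n6 forced: n1=1, n2=0, n3=1, n4=0, n5=1, n6=0 [stuck-at-0], n7=0.
So Y = 0. (Same as the fault-free value — the fault is masked on this input.)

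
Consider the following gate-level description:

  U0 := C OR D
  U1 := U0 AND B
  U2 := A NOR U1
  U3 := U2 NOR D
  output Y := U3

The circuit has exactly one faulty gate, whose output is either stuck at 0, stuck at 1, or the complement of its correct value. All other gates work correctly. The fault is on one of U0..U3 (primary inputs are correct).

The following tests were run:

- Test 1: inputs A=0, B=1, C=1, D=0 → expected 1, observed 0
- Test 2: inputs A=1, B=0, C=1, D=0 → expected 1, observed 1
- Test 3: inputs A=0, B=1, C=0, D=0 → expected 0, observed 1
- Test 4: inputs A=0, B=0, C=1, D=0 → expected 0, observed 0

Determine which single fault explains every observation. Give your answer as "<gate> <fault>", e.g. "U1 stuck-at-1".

Fault-free values for test 1 (A=0, B=1, C=1, D=0): U0=1, U1=1, U2=0, U3=1, giving Y=1. Observed 0.
Test 1: faults giving observed 0 are {U0 stuck-at-0, U0 inverted output, U1 stuck-at-0, U1 inverted output, U2 stuck-at-1, U2 inverted output, U3 stuck-at-0, U3 inverted output}.
Test 2 (A=1, B=0, C=1, D=0): fault-free U0=1, U1=0, U2=0, U3=1 → 1; observed 1. Eliminates U2 stuck-at-1, U2 inverted output, U3 stuck-at-0, U3 inverted output.
Test 3 (A=0, B=1, C=0, D=0): fault-free U0=0, U1=0, U2=1, U3=0 → 0; observed 1. Eliminates U0 stuck-at-0, U1 stuck-at-0.
Test 4 (A=0, B=0, C=1, D=0): fault-free U0=1, U1=0, U2=1, U3=0 → 0; observed 0. Eliminates U1 inverted output.
Only U0 inverted output is consistent with every test.

U0 inverted output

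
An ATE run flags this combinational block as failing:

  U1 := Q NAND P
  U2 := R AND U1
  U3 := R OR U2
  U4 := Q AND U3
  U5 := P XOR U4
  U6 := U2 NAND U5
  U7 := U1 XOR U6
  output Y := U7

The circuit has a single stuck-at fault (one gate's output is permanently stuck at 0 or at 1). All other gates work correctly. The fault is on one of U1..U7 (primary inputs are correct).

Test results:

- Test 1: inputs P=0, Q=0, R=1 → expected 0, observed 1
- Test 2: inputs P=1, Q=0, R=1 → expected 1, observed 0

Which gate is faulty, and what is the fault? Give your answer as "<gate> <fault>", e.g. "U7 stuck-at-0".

Fault-free values for test 1 (P=0, Q=0, R=1): U1=1, U2=1, U3=1, U4=0, U5=0, U6=1, U7=0, giving Y=0. Observed 1.
Test 1: faults giving observed 1 are {U1 stuck-at-0, U4 stuck-at-1, U5 stuck-at-1, U6 stuck-at-0, U7 stuck-at-1}.
Test 2 (P=1, Q=0, R=1): fault-free U1=1, U2=1, U3=1, U4=0, U5=1, U6=0, U7=1 → 1; observed 0. Eliminates U1 stuck-at-0, U5 stuck-at-1, U6 stuck-at-0, U7 stuck-at-1.
Only U4 stuck-at-1 is consistent with every test.

U4 stuck-at-1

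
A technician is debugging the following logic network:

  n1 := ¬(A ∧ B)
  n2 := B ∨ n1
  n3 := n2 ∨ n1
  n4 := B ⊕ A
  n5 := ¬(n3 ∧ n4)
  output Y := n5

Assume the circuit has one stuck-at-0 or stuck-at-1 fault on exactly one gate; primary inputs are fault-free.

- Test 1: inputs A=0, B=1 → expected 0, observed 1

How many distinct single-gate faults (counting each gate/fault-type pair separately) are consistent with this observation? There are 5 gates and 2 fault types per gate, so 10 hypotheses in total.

Fault-free: n1=1, n2=1, n3=1, n4=1, n5=0 → 0. Observed 1.
  n1 stuck-at-0: output 0 ✗
  n1 stuck-at-1: output 0 ✗
  n2 stuck-at-0: output 0 ✗
  n2 stuck-at-1: output 0 ✗
  n3 stuck-at-0: output 1 ✓
  n3 stuck-at-1: output 0 ✗
  n4 stuck-at-0: output 1 ✓
  n4 stuck-at-1: output 0 ✗
  n5 stuck-at-0: output 0 ✗
  n5 stuck-at-1: output 1 ✓
Consistent faults: {n3 stuck-at-0, n4 stuck-at-0, n5 stuck-at-1} — 3 in all.

3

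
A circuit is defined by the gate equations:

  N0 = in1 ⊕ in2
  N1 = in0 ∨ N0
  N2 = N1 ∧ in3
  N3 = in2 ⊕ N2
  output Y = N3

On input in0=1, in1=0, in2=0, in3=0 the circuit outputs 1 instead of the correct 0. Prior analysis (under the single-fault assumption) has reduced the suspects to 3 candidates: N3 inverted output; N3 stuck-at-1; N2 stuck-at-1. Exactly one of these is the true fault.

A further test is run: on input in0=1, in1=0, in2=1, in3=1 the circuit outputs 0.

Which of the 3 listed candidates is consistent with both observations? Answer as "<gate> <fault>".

Evaluate each candidate on input in0=1, in1=0, in2=1, in3=1:
  N3 inverted output: N0=1, N1=1, N2=1, N3=1 [inverted output] → 1 — eliminated
  N3 stuck-at-1: N0=1, N1=1, N2=1, N3=1 [stuck-at-1] → 1 — eliminated
  N2 stuck-at-1: N0=1, N1=1, N2=1 [stuck-at-1], N3=0 → 0 — matches
Only N2 stuck-at-1 reproduces the observed 0.

N2 stuck-at-1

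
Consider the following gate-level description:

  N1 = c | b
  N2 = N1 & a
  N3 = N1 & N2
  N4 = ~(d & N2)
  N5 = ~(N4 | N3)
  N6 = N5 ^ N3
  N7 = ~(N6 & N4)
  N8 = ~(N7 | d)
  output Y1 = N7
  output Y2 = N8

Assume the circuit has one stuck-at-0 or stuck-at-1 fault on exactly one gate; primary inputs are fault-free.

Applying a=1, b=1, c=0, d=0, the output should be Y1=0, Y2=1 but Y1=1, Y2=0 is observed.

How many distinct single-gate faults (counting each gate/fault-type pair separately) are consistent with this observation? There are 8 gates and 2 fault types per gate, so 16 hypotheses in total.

Fault-free: N1=1, N2=1, N3=1, N4=1, N5=0, N6=1, N7=0, N8=1 → Y1=0, Y2=1. Observed Y1=1, Y2=0.
  N1: stuck-at-0 ✓; others ✗
  N2: stuck-at-0 ✓; others ✗
  N3: stuck-at-0 ✓; others ✗
  N4: stuck-at-0 ✓; others ✗
  N5: stuck-at-1 ✓; others ✗
  N6: stuck-at-0 ✓; others ✗
  N7: stuck-at-1 ✓; others ✗
  N8: none of the 2 fault types match ✗
Consistent faults: {N1 stuck-at-0, N2 stuck-at-0, N3 stuck-at-0, N4 stuck-at-0, N5 stuck-at-1, N6 stuck-at-0, N7 stuck-at-1} — 7 in all.

7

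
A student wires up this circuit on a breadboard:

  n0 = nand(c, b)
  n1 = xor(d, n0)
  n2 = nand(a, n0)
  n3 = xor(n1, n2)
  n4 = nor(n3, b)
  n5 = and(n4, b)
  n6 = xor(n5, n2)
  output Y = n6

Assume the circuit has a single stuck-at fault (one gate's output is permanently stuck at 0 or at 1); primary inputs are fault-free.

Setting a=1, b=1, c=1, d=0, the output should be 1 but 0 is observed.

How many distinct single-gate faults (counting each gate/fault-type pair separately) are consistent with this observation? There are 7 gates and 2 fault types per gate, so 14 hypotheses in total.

5

Fault-free: n0=0, n1=0, n2=1, n3=1, n4=0, n5=0, n6=1 → 1. Observed 0.
  n0 stuck-at-0: output 1 ✗
  n0 stuck-at-1: output 0 ✓
  n1 stuck-at-0: output 1 ✗
  n1 stuck-at-1: output 1 ✗
  n2 stuck-at-0: output 0 ✓
  n2 stuck-at-1: output 1 ✗
  n3 stuck-at-0: output 1 ✗
  n3 stuck-at-1: output 1 ✗
  n4 stuck-at-0: output 1 ✗
  n4 stuck-at-1: output 0 ✓
  n5 stuck-at-0: output 1 ✗
  n5 stuck-at-1: output 0 ✓
  n6 stuck-at-0: output 0 ✓
  n6 stuck-at-1: output 1 ✗
Consistent faults: {n0 stuck-at-1, n2 stuck-at-0, n4 stuck-at-1, n5 stuck-at-1, n6 stuck-at-0} — 5 in all.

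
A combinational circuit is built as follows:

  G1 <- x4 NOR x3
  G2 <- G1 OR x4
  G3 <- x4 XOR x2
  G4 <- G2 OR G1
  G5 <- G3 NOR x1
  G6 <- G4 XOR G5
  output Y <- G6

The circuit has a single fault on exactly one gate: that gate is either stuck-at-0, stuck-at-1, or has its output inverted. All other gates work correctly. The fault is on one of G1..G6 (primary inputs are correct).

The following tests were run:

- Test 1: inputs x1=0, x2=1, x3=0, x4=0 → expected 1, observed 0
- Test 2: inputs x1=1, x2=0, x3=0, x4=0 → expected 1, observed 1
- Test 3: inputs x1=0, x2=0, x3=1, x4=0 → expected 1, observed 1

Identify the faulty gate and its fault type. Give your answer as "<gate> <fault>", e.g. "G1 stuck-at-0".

Fault-free values for test 1 (x1=0, x2=1, x3=0, x4=0): G1=1, G2=1, G3=1, G4=1, G5=0, G6=1, giving Y=1. Observed 0.
Test 1: faults giving observed 0 are {G1 stuck-at-0, G1 inverted output, G3 stuck-at-0, G3 inverted output, G4 stuck-at-0, G4 inverted output, G5 stuck-at-1, G5 inverted output, G6 stuck-at-0, G6 inverted output}.
Test 2 (x1=1, x2=0, x3=0, x4=0): fault-free G1=1, G2=1, G3=0, G4=1, G5=0, G6=1 → 1; observed 1. Eliminates G1 stuck-at-0, G1 inverted output, G4 stuck-at-0, G4 inverted output, G5 stuck-at-1, G5 inverted output, G6 stuck-at-0, G6 inverted output.
Test 3 (x1=0, x2=0, x3=1, x4=0): fault-free G1=0, G2=0, G3=0, G4=0, G5=1, G6=1 → 1; observed 1. Eliminates G3 inverted output.
Only G3 stuck-at-0 is consistent with every test.

G3 stuck-at-0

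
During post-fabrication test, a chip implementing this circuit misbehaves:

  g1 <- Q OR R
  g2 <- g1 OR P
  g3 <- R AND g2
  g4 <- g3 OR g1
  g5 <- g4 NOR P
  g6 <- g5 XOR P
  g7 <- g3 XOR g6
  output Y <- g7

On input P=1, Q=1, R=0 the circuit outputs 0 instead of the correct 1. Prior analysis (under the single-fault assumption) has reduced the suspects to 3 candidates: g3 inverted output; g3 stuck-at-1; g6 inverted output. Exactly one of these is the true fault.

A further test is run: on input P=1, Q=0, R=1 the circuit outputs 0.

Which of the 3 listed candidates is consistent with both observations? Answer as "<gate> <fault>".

Evaluate each candidate on input P=1, Q=0, R=1:
  g3 inverted output: g1=1, g2=1, g3=0 [inverted output], g4=1, g5=0, g6=1, g7=1 → 1 — eliminated
  g3 stuck-at-1: g1=1, g2=1, g3=1 [stuck-at-1], g4=1, g5=0, g6=1, g7=0 → 0 — matches
  g6 inverted output: g1=1, g2=1, g3=1, g4=1, g5=0, g6=0 [inverted output], g7=1 → 1 — eliminated
Only g3 stuck-at-1 reproduces the observed 0.

g3 stuck-at-1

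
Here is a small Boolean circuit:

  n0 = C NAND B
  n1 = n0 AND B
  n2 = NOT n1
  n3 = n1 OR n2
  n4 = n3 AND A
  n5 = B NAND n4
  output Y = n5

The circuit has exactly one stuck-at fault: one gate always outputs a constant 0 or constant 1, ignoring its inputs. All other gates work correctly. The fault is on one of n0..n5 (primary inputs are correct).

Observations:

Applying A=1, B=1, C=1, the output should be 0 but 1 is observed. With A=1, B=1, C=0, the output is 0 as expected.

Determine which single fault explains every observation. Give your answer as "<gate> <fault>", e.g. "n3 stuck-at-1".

Fault-free values for test 1 (A=1, B=1, C=1): n0=0, n1=0, n2=1, n3=1, n4=1, n5=0, giving Y=0. Observed 1.
Test 1: faults giving observed 1 are {n2 stuck-at-0, n3 stuck-at-0, n4 stuck-at-0, n5 stuck-at-1}.
Test 2 (A=1, B=1, C=0): fault-free n0=1, n1=1, n2=0, n3=1, n4=1, n5=0 → 0; observed 0. Eliminates n3 stuck-at-0, n4 stuck-at-0, n5 stuck-at-1.
Only n2 stuck-at-0 is consistent with every test.

n2 stuck-at-0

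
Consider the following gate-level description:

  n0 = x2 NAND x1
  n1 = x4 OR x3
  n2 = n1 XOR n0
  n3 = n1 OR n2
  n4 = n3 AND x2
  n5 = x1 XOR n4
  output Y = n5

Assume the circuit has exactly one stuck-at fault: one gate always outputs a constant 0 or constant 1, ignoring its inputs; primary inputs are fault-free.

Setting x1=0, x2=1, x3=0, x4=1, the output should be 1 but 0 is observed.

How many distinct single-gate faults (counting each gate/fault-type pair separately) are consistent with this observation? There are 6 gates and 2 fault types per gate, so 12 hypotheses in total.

Fault-free: n0=1, n1=1, n2=0, n3=1, n4=1, n5=1 → 1. Observed 0.
  n0 stuck-at-0: output 1 ✗
  n0 stuck-at-1: output 1 ✗
  n1 stuck-at-0: output 1 ✗
  n1 stuck-at-1: output 1 ✗
  n2 stuck-at-0: output 1 ✗
  n2 stuck-at-1: output 1 ✗
  n3 stuck-at-0: output 0 ✓
  n3 stuck-at-1: output 1 ✗
  n4 stuck-at-0: output 0 ✓
  n4 stuck-at-1: output 1 ✗
  n5 stuck-at-0: output 0 ✓
  n5 stuck-at-1: output 1 ✗
Consistent faults: {n3 stuck-at-0, n4 stuck-at-0, n5 stuck-at-0} — 3 in all.

3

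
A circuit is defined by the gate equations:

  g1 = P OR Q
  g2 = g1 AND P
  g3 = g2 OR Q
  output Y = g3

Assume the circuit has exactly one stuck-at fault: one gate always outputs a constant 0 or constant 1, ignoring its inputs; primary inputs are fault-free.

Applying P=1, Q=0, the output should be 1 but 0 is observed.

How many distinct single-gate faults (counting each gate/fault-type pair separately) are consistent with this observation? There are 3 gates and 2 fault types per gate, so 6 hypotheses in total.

Fault-free: g1=1, g2=1, g3=1 → 1. Observed 0.
  g1 stuck-at-0: output 0 ✓
  g1 stuck-at-1: output 1 ✗
  g2 stuck-at-0: output 0 ✓
  g2 stuck-at-1: output 1 ✗
  g3 stuck-at-0: output 0 ✓
  g3 stuck-at-1: output 1 ✗
Consistent faults: {g1 stuck-at-0, g2 stuck-at-0, g3 stuck-at-0} — 3 in all.

3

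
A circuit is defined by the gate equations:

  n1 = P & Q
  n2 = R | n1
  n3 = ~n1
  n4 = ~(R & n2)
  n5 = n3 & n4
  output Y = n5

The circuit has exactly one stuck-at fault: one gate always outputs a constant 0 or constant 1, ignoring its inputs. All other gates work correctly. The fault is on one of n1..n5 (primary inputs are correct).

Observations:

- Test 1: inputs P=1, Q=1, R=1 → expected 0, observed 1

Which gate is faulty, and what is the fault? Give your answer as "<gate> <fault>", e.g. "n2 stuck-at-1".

n5 stuck-at-1

Fault-free values for test 1 (P=1, Q=1, R=1): n1=1, n2=1, n3=0, n4=0, n5=0, giving Y=0. Observed 1.
Test 1: faults giving observed 1 are {n5 stuck-at-1}.
Only n5 stuck-at-1 is consistent with every test.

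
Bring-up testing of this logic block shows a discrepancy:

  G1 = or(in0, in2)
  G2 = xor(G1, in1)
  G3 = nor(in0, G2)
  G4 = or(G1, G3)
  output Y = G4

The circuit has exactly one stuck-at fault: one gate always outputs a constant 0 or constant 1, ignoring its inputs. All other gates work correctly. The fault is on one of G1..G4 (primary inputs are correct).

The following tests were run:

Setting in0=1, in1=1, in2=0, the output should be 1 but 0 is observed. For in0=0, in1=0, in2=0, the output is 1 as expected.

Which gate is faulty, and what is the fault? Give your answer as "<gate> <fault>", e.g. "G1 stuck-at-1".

Fault-free values for test 1 (in0=1, in1=1, in2=0): G1=1, G2=0, G3=0, G4=1, giving Y=1. Observed 0.
Test 1: faults giving observed 0 are {G1 stuck-at-0, G4 stuck-at-0}.
Test 2 (in0=0, in1=0, in2=0): fault-free G1=0, G2=0, G3=1, G4=1 → 1; observed 1. Eliminates G4 stuck-at-0.
Only G1 stuck-at-0 is consistent with every test.

G1 stuck-at-0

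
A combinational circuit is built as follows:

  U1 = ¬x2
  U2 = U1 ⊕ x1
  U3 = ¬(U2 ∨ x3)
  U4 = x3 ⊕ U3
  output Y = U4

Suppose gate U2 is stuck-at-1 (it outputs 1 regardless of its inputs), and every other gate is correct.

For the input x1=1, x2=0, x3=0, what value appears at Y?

Propagate with U2 forced: U1=1, U2=1 [stuck-at-1], U3=0, U4=0.
So Y = 0. (Without the fault it would be 1.)

0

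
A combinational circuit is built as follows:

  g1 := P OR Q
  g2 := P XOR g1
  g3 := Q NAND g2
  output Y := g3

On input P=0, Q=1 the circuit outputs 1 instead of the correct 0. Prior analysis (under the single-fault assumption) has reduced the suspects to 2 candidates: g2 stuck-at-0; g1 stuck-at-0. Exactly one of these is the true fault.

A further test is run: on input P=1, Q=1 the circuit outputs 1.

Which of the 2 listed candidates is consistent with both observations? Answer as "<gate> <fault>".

g2 stuck-at-0

Evaluate each candidate on input P=1, Q=1:
  g2 stuck-at-0: g1=1, g2=0 [stuck-at-0], g3=1 → 1 — matches
  g1 stuck-at-0: g1=0 [stuck-at-0], g2=1, g3=0 → 0 — eliminated
Only g2 stuck-at-0 reproduces the observed 1.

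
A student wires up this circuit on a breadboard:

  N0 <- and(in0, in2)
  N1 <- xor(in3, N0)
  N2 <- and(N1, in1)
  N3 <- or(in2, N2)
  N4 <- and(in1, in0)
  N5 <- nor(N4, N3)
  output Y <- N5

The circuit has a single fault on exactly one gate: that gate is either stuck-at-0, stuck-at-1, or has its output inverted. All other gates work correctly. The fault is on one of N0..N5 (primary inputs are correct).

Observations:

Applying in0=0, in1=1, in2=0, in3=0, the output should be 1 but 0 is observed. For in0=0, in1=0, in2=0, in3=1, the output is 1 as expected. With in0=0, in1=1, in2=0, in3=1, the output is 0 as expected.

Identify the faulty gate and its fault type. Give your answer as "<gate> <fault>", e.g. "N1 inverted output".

Fault-free values for test 1 (in0=0, in1=1, in2=0, in3=0): N0=0, N1=0, N2=0, N3=0, N4=0, N5=1, giving Y=1. Observed 0.
Test 1: faults giving observed 0 are {N0 stuck-at-1, N0 inverted output, N1 stuck-at-1, N1 inverted output, N2 stuck-at-1, N2 inverted output, N3 stuck-at-1, N3 inverted output, N4 stuck-at-1, N4 inverted output, N5 stuck-at-0, N5 inverted output}.
Test 2 (in0=0, in1=0, in2=0, in3=1): fault-free N0=0, N1=1, N2=0, N3=0, N4=0, N5=1 → 1; observed 1. Eliminates N2 stuck-at-1, N2 inverted output, N3 stuck-at-1, N3 inverted output, N4 stuck-at-1, N4 inverted output, N5 stuck-at-0, N5 inverted output.
Test 3 (in0=0, in1=1, in2=0, in3=1): fault-free N0=0, N1=1, N2=1, N3=1, N4=0, N5=0 → 0; observed 0. Eliminates N0 stuck-at-1, N0 inverted output, N1 inverted output.
Only N1 stuck-at-1 is consistent with every test.

N1 stuck-at-1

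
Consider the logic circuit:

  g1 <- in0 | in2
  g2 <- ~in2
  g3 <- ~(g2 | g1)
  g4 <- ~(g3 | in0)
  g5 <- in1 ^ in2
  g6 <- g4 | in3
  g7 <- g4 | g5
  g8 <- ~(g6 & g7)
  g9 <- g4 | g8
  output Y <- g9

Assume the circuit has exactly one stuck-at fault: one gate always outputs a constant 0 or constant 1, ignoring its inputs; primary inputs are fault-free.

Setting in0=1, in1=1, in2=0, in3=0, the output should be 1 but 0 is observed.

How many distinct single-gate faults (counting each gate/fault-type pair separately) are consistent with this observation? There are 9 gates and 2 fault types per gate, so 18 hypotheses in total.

3

Fault-free: g1=1, g2=1, g3=0, g4=0, g5=1, g6=0, g7=1, g8=1, g9=1 → 1. Observed 0.
  g1: none of the 2 fault types match ✗
  g2: none of the 2 fault types match ✗
  g3: none of the 2 fault types match ✗
  g4: none of the 2 fault types match ✗
  g5: none of the 2 fault types match ✗
  g6: stuck-at-1 ✓; others ✗
  g7: none of the 2 fault types match ✗
  g8: stuck-at-0 ✓; others ✗
  g9: stuck-at-0 ✓; others ✗
Consistent faults: {g6 stuck-at-1, g8 stuck-at-0, g9 stuck-at-0} — 3 in all.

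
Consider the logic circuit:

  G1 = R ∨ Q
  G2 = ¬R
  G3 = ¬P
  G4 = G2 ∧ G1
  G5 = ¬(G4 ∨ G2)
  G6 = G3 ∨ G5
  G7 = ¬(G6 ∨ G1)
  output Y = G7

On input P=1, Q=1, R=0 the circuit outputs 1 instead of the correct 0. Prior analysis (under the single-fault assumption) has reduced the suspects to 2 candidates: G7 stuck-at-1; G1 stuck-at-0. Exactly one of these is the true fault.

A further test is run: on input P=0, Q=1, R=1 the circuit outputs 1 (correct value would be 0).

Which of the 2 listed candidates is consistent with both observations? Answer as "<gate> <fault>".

G7 stuck-at-1

Evaluate each candidate on input P=0, Q=1, R=1:
  G7 stuck-at-1: G1=1, G2=0, G3=1, G4=0, G5=1, G6=1, G7=1 [stuck-at-1] → 1 — matches
  G1 stuck-at-0: G1=0 [stuck-at-0], G2=0, G3=1, G4=0, G5=1, G6=1, G7=0 → 0 — eliminated
Only G7 stuck-at-1 reproduces the observed 1.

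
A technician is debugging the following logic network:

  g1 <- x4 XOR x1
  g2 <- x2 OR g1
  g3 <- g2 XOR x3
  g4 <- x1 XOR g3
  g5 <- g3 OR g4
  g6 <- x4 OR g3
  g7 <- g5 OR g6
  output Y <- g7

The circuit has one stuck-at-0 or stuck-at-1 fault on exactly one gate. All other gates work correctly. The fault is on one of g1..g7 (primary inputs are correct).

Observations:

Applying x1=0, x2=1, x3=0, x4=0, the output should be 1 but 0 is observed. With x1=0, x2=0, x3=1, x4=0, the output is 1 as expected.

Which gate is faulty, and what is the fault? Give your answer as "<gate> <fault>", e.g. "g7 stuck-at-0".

Fault-free values for test 1 (x1=0, x2=1, x3=0, x4=0): g1=0, g2=1, g3=1, g4=1, g5=1, g6=1, g7=1, giving Y=1. Observed 0.
Test 1: faults giving observed 0 are {g2 stuck-at-0, g3 stuck-at-0, g7 stuck-at-0}.
Test 2 (x1=0, x2=0, x3=1, x4=0): fault-free g1=0, g2=0, g3=1, g4=1, g5=1, g6=1, g7=1 → 1; observed 1. Eliminates g3 stuck-at-0, g7 stuck-at-0.
Only g2 stuck-at-0 is consistent with every test.

g2 stuck-at-0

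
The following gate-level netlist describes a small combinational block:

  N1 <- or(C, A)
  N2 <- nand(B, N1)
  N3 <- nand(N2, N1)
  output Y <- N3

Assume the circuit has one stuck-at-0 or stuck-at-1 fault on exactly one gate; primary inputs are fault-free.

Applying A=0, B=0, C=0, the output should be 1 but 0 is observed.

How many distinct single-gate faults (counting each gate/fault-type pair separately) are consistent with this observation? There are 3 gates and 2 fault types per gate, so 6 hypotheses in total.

2

Fault-free: N1=0, N2=1, N3=1 → 1. Observed 0.
  N1 stuck-at-0: output 1 ✗
  N1 stuck-at-1: output 0 ✓
  N2 stuck-at-0: output 1 ✗
  N2 stuck-at-1: output 1 ✗
  N3 stuck-at-0: output 0 ✓
  N3 stuck-at-1: output 1 ✗
Consistent faults: {N1 stuck-at-1, N3 stuck-at-0} — 2 in all.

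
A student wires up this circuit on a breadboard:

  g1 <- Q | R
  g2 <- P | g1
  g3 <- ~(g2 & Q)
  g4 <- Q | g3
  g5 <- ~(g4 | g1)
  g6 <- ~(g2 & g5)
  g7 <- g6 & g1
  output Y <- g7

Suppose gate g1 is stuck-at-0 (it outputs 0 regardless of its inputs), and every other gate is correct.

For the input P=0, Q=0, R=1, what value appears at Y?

Propagate with g1 forced: g1=0 [stuck-at-0], g2=0, g3=1, g4=1, g5=0, g6=1, g7=0.
So Y = 0. (Without the fault it would be 1.)

0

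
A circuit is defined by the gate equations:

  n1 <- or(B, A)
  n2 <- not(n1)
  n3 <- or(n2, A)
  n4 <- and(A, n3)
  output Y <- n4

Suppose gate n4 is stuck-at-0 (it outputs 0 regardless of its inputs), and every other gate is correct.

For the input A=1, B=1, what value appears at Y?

Propagate with n4 forced: n1=1, n2=0, n3=1, n4=0 [stuck-at-0].
So Y = 0. (Without the fault it would be 1.)

0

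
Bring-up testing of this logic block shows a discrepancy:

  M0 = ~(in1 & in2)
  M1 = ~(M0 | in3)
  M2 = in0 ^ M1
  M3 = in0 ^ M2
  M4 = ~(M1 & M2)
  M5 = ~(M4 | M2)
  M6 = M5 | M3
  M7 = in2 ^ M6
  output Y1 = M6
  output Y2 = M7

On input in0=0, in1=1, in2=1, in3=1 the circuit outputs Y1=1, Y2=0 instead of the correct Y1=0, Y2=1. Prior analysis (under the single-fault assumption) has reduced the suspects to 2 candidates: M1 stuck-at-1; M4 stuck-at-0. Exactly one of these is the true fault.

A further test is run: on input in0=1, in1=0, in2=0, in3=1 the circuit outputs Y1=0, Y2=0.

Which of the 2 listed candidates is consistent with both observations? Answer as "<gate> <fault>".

Evaluate each candidate on input in0=1, in1=0, in2=0, in3=1:
  M1 stuck-at-1: M0=1, M1=1 [stuck-at-1], M2=0, M3=1, M4=1, M5=0, M6=1, M7=1 → Y1=1, Y2=1 — eliminated
  M4 stuck-at-0: M0=1, M1=0, M2=1, M3=0, M4=0 [stuck-at-0], M5=0, M6=0, M7=0 → Y1=0, Y2=0 — matches
Only M4 stuck-at-0 reproduces the observed Y1=0, Y2=0.

M4 stuck-at-0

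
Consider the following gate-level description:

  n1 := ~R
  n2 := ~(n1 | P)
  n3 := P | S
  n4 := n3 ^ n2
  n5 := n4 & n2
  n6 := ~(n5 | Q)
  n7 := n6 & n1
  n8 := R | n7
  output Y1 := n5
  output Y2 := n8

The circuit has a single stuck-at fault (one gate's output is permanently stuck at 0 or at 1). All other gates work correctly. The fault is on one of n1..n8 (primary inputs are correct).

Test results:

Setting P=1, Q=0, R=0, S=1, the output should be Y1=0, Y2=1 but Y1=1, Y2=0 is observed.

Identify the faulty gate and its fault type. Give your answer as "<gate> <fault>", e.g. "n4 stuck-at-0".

n5 stuck-at-1

Fault-free values for test 1 (P=1, Q=0, R=0, S=1): n1=1, n2=0, n3=1, n4=1, n5=0, n6=1, n7=1, n8=1, giving Y1=0, Y2=1. Observed Y1=1, Y2=0.
Test 1: faults giving observed Y1=1, Y2=0 are {n5 stuck-at-1}.
Only n5 stuck-at-1 is consistent with every test.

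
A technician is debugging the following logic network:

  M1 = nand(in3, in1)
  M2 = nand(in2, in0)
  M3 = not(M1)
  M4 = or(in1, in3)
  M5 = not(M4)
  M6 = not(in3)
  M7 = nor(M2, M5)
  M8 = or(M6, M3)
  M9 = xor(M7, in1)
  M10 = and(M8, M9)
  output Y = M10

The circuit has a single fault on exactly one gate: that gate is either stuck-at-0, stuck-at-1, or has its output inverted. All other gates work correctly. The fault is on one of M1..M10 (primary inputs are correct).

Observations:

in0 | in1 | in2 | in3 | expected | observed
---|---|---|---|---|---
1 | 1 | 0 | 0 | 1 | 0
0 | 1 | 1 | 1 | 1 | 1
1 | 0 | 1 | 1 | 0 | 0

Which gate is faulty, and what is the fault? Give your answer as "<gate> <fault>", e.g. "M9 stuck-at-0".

M6 stuck-at-0

Fault-free values for test 1 (in0=1, in1=1, in2=0, in3=0): M1=1, M2=1, M3=0, M4=1, M5=0, M6=1, M7=0, M8=1, M9=1, M10=1, giving Y=1. Observed 0.
Test 1: faults giving observed 0 are {M2 stuck-at-0, M2 inverted output, M6 stuck-at-0, M6 inverted output, M7 stuck-at-1, M7 inverted output, M8 stuck-at-0, M8 inverted output, M9 stuck-at-0, M9 inverted output, M10 stuck-at-0, M10 inverted output}.
Test 2 (in0=0, in1=1, in2=1, in3=1): fault-free M1=0, M2=1, M3=1, M4=1, M5=0, M6=0, M7=0, M8=1, M9=1, M10=1 → 1; observed 1. Eliminates M2 stuck-at-0, M2 inverted output, M7 stuck-at-1, M7 inverted output, M8 stuck-at-0, M8 inverted output, M9 stuck-at-0, M9 inverted output, M10 stuck-at-0, M10 inverted output.
Test 3 (in0=1, in1=0, in2=1, in3=1): fault-free M1=1, M2=0, M3=0, M4=1, M5=0, M6=0, M7=1, M8=0, M9=1, M10=0 → 0; observed 0. Eliminates M6 inverted output.
Only M6 stuck-at-0 is consistent with every test.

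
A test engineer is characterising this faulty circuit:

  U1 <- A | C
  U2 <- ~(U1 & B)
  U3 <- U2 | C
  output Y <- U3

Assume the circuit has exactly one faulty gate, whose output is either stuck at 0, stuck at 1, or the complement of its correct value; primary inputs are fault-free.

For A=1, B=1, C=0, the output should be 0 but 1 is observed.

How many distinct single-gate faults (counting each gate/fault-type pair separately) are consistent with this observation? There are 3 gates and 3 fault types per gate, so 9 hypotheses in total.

Fault-free: U1=1, U2=0, U3=0 → 0. Observed 1.
  U1 stuck-at-0: output 1 ✓
  U1 stuck-at-1: output 0 ✗
  U1 inverted output: output 1 ✓
  U2 stuck-at-0: output 0 ✗
  U2 stuck-at-1: output 1 ✓
  U2 inverted output: output 1 ✓
  U3 stuck-at-0: output 0 ✗
  U3 stuck-at-1: output 1 ✓
  U3 inverted output: output 1 ✓
Consistent faults: {U1 stuck-at-0, U1 inverted output, U2 stuck-at-1, U2 inverted output, U3 stuck-at-1, U3 inverted output} — 6 in all.

6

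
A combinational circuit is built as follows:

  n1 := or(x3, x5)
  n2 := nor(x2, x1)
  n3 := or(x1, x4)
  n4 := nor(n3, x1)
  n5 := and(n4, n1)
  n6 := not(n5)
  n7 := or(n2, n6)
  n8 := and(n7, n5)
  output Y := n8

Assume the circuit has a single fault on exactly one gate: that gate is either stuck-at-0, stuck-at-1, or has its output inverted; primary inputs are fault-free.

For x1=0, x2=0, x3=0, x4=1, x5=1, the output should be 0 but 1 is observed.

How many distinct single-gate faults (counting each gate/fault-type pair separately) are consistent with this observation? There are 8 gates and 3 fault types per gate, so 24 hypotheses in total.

8

Fault-free: n1=1, n2=1, n3=1, n4=0, n5=0, n6=1, n7=1, n8=0 → 0. Observed 1.
  n1: none of the 3 fault types match ✗
  n2: none of the 3 fault types match ✗
  n3: stuck-at-0, inverted output ✓; others ✗
  n4: stuck-at-1, inverted output ✓; others ✗
  n5: stuck-at-1, inverted output ✓; others ✗
  n6: none of the 3 fault types match ✗
  n7: none of the 3 fault types match ✗
  n8: stuck-at-1, inverted output ✓; others ✗
Consistent faults: {n3 stuck-at-0, n3 inverted output, n4 stuck-at-1, n4 inverted output, n5 stuck-at-1, n5 inverted output, n8 stuck-at-1, n8 inverted output} — 8 in all.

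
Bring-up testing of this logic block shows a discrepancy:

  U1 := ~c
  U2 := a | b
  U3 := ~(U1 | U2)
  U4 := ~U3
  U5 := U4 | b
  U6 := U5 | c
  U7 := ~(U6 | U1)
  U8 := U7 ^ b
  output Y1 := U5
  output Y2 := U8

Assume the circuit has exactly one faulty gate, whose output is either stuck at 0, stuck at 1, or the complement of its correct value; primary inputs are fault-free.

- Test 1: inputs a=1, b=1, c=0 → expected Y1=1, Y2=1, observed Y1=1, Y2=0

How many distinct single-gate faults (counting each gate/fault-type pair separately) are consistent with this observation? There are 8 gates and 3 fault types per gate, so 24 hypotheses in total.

Fault-free: U1=1, U2=1, U3=0, U4=1, U5=1, U6=1, U7=0, U8=1 → Y1=1, Y2=1. Observed Y1=1, Y2=0.
  U1: none of the 3 fault types match ✗
  U2: none of the 3 fault types match ✗
  U3: none of the 3 fault types match ✗
  U4: none of the 3 fault types match ✗
  U5: none of the 3 fault types match ✗
  U6: none of the 3 fault types match ✗
  U7: stuck-at-1, inverted output ✓; others ✗
  U8: stuck-at-0, inverted output ✓; others ✗
Consistent faults: {U7 stuck-at-1, U7 inverted output, U8 stuck-at-0, U8 inverted output} — 4 in all.

4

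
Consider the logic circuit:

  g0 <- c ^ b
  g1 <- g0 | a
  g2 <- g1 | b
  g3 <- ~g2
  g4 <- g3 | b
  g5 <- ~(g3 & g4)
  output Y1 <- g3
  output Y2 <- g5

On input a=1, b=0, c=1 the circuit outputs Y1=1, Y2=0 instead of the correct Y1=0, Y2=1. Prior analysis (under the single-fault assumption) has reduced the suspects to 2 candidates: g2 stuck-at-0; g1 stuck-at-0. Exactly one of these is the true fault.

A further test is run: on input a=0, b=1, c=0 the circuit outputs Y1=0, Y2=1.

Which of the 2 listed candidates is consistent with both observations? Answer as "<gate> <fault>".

Evaluate each candidate on input a=0, b=1, c=0:
  g2 stuck-at-0: g0=1, g1=1, g2=0 [stuck-at-0], g3=1, g4=1, g5=0 → Y1=1, Y2=0 — eliminated
  g1 stuck-at-0: g0=1, g1=0 [stuck-at-0], g2=1, g3=0, g4=1, g5=1 → Y1=0, Y2=1 — matches
Only g1 stuck-at-0 reproduces the observed Y1=0, Y2=1.

g1 stuck-at-0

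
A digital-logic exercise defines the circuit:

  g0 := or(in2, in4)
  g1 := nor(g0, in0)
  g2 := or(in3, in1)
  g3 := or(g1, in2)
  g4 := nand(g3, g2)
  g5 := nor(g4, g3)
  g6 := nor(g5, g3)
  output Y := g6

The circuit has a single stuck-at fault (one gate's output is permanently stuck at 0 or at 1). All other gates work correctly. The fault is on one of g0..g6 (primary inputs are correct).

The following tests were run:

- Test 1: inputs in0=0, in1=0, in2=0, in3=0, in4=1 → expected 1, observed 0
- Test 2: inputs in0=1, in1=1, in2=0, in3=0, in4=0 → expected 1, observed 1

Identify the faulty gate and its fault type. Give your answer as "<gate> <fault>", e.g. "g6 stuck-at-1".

g0 stuck-at-0

Fault-free values for test 1 (in0=0, in1=0, in2=0, in3=0, in4=1): g0=1, g1=0, g2=0, g3=0, g4=1, g5=0, g6=1, giving Y=1. Observed 0.
Test 1: faults giving observed 0 are {g0 stuck-at-0, g1 stuck-at-1, g3 stuck-at-1, g4 stuck-at-0, g5 stuck-at-1, g6 stuck-at-0}.
Test 2 (in0=1, in1=1, in2=0, in3=0, in4=0): fault-free g0=0, g1=0, g2=1, g3=0, g4=1, g5=0, g6=1 → 1; observed 1. Eliminates g1 stuck-at-1, g3 stuck-at-1, g4 stuck-at-0, g5 stuck-at-1, g6 stuck-at-0.
Only g0 stuck-at-0 is consistent with every test.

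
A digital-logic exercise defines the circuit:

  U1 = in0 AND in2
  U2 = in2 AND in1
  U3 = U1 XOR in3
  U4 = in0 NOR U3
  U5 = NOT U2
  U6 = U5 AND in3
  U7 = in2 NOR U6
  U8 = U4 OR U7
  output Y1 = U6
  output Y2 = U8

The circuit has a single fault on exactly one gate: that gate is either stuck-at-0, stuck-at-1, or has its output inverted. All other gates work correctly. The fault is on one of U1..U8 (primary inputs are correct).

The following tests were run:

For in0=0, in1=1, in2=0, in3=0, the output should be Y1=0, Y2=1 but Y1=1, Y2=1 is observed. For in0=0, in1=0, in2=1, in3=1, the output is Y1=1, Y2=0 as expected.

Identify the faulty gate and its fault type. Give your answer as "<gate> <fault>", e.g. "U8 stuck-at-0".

U6 stuck-at-1

Fault-free values for test 1 (in0=0, in1=1, in2=0, in3=0): U1=0, U2=0, U3=0, U4=1, U5=1, U6=0, U7=1, U8=1, giving Y1=0, Y2=1. Observed Y1=1, Y2=1.
Test 1: faults giving observed Y1=1, Y2=1 are {U6 stuck-at-1, U6 inverted output}.
Test 2 (in0=0, in1=0, in2=1, in3=1): fault-free U1=0, U2=0, U3=1, U4=0, U5=1, U6=1, U7=0, U8=0 → Y1=1, Y2=0; observed Y1=1, Y2=0. Eliminates U6 inverted output.
Only U6 stuck-at-1 is consistent with every test.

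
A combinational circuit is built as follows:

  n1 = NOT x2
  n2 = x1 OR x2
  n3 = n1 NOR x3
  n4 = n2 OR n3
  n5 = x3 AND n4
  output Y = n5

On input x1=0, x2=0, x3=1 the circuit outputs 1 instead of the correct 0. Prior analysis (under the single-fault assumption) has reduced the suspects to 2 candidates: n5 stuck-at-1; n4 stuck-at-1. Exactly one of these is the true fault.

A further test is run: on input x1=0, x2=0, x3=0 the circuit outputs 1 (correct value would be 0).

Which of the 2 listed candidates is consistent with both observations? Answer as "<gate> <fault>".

n5 stuck-at-1

Evaluate each candidate on input x1=0, x2=0, x3=0:
  n5 stuck-at-1: n1=1, n2=0, n3=0, n4=0, n5=1 [stuck-at-1] → 1 — matches
  n4 stuck-at-1: n1=1, n2=0, n3=0, n4=1 [stuck-at-1], n5=0 → 0 — eliminated
Only n5 stuck-at-1 reproduces the observed 1.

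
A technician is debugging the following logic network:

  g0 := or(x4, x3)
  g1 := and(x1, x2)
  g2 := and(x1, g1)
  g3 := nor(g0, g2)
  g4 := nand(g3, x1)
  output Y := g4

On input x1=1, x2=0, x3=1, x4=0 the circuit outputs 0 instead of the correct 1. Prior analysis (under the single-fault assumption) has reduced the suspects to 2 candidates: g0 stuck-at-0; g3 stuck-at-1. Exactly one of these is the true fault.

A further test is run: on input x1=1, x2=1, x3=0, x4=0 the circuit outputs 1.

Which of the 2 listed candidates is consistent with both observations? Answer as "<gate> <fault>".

g0 stuck-at-0

Evaluate each candidate on input x1=1, x2=1, x3=0, x4=0:
  g0 stuck-at-0: g0=0 [stuck-at-0], g1=1, g2=1, g3=0, g4=1 → 1 — matches
  g3 stuck-at-1: g0=0, g1=1, g2=1, g3=1 [stuck-at-1], g4=0 → 0 — eliminated
Only g0 stuck-at-0 reproduces the observed 1.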